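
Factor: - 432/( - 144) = 3 = 3^1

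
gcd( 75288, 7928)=8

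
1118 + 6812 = 7930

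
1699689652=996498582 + 703191070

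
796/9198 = 398/4599 = 0.09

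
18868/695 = 27 + 103/695 = 27.15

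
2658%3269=2658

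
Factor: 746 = 2^1*373^1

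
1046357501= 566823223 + 479534278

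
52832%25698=1436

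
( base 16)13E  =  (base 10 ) 318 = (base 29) AS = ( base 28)ba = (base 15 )163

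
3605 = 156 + 3449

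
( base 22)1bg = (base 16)2e6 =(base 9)1014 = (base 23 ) 196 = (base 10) 742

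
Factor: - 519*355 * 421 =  - 3^1*5^1*71^1 * 173^1*421^1 = - 77567145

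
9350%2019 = 1274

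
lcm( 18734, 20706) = 393414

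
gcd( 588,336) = 84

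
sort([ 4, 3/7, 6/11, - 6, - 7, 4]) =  [-7, - 6, 3/7, 6/11,  4, 4] 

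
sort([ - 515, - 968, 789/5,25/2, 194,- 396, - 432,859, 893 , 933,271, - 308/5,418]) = [ - 968, - 515, - 432 , - 396, - 308/5,25/2,789/5, 194, 271,418,859,893,933 ]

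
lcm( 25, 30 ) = 150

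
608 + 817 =1425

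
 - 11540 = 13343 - 24883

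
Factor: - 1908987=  - 3^1 * 19^1*107^1*313^1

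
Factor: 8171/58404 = 2^ ( - 2)*3^( - 1)*31^( - 1 )*157^( - 1)*8171^1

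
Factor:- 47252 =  -2^2*11813^1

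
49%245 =49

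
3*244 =732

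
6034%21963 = 6034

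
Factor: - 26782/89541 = -2^1*3^ (- 2 )* 7^1*1913^1*9949^ ( - 1 )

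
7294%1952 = 1438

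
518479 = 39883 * 13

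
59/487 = 59/487 = 0.12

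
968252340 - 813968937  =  154283403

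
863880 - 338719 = 525161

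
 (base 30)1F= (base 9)50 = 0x2d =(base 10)45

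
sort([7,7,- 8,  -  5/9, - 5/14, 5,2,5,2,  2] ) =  [-8 ,  -  5/9, - 5/14,2,  2,2,5 , 5 , 7,7]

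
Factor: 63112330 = 2^1*5^1*17^1*371249^1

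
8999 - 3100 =5899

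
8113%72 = 49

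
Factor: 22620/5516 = 3^1*5^1*7^(-1 ) * 13^1*29^1*197^( - 1 ) = 5655/1379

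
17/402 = 17/402 =0.04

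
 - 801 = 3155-3956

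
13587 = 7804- - 5783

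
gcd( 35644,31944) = 4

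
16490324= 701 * 23524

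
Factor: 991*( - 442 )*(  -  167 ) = 73149674 = 2^1 * 13^1*17^1 * 167^1 * 991^1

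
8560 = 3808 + 4752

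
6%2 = 0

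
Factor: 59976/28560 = 21/10 = 2^(  -  1)* 3^1*5^( - 1)*7^1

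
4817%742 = 365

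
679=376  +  303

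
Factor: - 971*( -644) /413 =2^2*23^1* 59^ ( - 1)*971^1 = 89332/59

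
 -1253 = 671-1924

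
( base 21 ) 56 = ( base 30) 3L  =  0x6f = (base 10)111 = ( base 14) 7D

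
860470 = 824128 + 36342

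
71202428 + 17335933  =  88538361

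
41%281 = 41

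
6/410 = 3/205  =  0.01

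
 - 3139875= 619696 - 3759571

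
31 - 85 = -54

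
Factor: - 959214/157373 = -2^1*3^1*241^( - 1 )*653^( - 1)*159869^1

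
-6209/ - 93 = 66 + 71/93 = 66.76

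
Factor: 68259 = 3^1*61^1*373^1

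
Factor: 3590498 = 2^1*373^1 * 4813^1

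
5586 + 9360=14946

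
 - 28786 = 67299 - 96085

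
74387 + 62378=136765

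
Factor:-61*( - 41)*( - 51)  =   - 3^1*17^1 * 41^1*61^1 = - 127551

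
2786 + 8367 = 11153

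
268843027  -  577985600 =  - 309142573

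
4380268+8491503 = 12871771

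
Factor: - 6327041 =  - 7^1 * 229^1*3947^1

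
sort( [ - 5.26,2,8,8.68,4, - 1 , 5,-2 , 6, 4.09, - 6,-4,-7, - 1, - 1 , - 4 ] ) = [-7, - 6 , - 5.26,-4 , - 4, - 2, - 1, - 1,-1,2,4 , 4.09 , 5, 6,8, 8.68] 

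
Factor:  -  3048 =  - 2^3*3^1 * 127^1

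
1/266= 1/266 = 0.00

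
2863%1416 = 31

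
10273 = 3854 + 6419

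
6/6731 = 6/6731 = 0.00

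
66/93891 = 22/31297 = 0.00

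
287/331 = 287/331 = 0.87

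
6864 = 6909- 45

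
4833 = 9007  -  4174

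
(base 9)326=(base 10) 267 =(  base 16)10b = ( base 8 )413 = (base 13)177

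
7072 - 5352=1720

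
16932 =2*8466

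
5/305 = 1/61 = 0.02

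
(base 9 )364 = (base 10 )301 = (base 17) 10C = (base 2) 100101101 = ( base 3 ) 102011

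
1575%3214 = 1575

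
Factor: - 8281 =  - 7^2*13^2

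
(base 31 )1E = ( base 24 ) 1L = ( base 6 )113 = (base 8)55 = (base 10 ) 45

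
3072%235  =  17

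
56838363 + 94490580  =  151328943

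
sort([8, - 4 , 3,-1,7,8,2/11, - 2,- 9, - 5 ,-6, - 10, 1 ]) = [ - 10 , - 9, - 6, - 5, - 4, - 2,-1,  2/11,1,  3,  7,8, 8] 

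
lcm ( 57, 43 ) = 2451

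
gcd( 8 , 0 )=8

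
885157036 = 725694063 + 159462973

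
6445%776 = 237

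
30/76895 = 6/15379 = 0.00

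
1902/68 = 951/34=27.97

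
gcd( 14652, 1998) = 666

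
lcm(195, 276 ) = 17940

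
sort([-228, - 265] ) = [ - 265,-228]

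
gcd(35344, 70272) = 16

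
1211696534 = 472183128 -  - 739513406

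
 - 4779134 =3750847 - 8529981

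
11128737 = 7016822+4111915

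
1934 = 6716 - 4782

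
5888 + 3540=9428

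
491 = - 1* ( - 491 )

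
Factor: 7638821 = 43^1*177647^1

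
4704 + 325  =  5029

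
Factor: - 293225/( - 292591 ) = 925/923 = 5^2 *13^( - 1 )*37^1*71^( - 1 ) 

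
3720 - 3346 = 374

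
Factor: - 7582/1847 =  - 2^1*17^1*223^1*1847^( - 1)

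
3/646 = 3/646 = 0.00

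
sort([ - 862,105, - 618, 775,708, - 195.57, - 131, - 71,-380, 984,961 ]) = [ - 862, - 618, - 380 , - 195.57, - 131, - 71, 105,708,775,961,984]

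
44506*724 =32222344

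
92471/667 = 138  +  425/667  =  138.64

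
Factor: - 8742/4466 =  - 3^1*7^ ( - 1 )*11^(-1 )*29^ ( - 1)*31^1*47^1 = - 4371/2233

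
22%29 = 22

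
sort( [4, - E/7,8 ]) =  [-E/7,4,8 ] 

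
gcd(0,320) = 320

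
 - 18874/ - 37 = 18874/37 = 510.11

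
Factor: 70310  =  2^1*5^1*79^1*89^1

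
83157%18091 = 10793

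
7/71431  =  7/71431 = 0.00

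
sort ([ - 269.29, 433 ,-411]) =[  -  411,-269.29, 433]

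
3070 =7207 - 4137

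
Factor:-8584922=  - 2^1*19^1 *225919^1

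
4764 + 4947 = 9711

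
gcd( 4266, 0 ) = 4266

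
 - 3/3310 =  - 1 +3307/3310 = - 0.00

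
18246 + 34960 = 53206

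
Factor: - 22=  - 2^1*11^1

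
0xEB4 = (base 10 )3764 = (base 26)5ek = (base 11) 2912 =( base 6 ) 25232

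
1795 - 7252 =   -  5457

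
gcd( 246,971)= 1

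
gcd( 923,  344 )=1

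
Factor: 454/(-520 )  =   - 227/260= - 2^( - 2)*5^ ( - 1)*13^ (  -  1)*227^1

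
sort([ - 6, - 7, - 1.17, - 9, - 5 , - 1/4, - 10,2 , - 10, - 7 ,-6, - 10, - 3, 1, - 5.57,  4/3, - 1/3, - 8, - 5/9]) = [ - 10, - 10,-10, - 9, - 8,-7, - 7, - 6, - 6, - 5.57, - 5, - 3,  -  1.17, - 5/9, - 1/3, - 1/4,1 , 4/3 , 2 ] 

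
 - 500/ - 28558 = 250/14279 = 0.02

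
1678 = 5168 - 3490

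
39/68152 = 39/68152 = 0.00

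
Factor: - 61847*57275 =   -  3542286925 = - 5^2*23^1*29^1*79^1*2689^1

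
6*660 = 3960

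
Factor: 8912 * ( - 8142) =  - 2^5*3^1*23^1*59^1*557^1 = - 72561504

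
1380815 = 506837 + 873978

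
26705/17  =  1570 + 15/17 = 1570.88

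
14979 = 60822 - 45843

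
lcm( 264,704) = 2112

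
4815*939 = 4521285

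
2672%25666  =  2672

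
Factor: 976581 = 3^2*19^1 * 5711^1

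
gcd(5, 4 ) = 1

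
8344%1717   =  1476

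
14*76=1064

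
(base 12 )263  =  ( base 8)553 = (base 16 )16B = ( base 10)363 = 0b101101011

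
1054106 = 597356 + 456750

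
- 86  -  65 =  - 151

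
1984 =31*64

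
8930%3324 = 2282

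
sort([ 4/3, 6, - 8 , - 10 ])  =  [ - 10 , - 8, 4/3, 6 ] 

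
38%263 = 38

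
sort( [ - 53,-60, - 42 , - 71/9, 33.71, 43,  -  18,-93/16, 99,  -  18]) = [- 60,  -  53, - 42, - 18, - 18, - 71/9, - 93/16, 33.71,43, 99]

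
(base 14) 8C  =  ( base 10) 124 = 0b1111100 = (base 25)4O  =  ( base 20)64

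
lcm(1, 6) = 6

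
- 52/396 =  - 13/99=- 0.13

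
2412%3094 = 2412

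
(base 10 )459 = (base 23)JM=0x1cb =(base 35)D4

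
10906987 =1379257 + 9527730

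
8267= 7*1181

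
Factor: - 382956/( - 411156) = 679/729  =  3^( - 6 )*7^1*97^1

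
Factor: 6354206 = 2^1*241^1 * 13183^1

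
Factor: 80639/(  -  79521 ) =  - 6203/6117 = -3^( - 1 ) *2039^( - 1 )*6203^1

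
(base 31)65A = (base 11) 4502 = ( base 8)13453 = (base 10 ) 5931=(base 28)7fn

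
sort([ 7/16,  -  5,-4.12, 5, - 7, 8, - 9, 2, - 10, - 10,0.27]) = [ - 10,  -  10,- 9, - 7 , - 5, - 4.12, 0.27, 7/16,2, 5 , 8]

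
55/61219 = 55/61219 = 0.00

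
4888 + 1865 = 6753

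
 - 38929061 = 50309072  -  89238133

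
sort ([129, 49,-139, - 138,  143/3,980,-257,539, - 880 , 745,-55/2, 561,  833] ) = [ - 880,-257,-139, - 138, - 55/2, 143/3,49, 129 , 539,561, 745,833,980]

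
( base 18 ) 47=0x4F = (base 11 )72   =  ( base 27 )2P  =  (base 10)79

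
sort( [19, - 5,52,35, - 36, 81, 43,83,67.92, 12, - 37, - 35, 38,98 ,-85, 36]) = [ - 85, - 37, - 36, - 35, - 5, 12, 19, 35,36, 38 , 43,52, 67.92,81, 83,98 ]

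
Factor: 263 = 263^1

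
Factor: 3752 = 2^3*7^1*67^1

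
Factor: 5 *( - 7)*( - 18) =630 = 2^1*3^2*5^1*7^1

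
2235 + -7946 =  - 5711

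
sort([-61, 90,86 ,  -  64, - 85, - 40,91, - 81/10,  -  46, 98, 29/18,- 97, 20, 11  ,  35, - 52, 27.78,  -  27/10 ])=[  -  97, - 85,  -  64, - 61,  -  52, - 46, - 40,  -  81/10, - 27/10, 29/18, 11,  20,27.78, 35,86,  90, 91, 98 ]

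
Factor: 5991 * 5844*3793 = 2^2* 3^2 * 487^1 * 1997^1*3793^1 =132798255372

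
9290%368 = 90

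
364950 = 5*72990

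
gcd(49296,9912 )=24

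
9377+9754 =19131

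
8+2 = 10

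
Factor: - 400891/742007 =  - 503/931 = -7^(- 2 )*19^(  -  1 ) * 503^1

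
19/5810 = 19/5810=0.00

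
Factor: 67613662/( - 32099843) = - 2^1 * 41^(-1) * 227^(-1) * 3449^( - 1 )*33806831^1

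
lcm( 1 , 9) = 9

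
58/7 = 8 + 2/7=8.29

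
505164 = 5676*89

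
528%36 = 24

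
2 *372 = 744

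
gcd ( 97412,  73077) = 1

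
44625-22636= 21989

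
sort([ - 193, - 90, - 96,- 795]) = [ - 795, - 193, - 96  , - 90 ] 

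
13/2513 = 13/2513 =0.01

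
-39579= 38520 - 78099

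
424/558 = 212/279  =  0.76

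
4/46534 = 2/23267=0.00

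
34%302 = 34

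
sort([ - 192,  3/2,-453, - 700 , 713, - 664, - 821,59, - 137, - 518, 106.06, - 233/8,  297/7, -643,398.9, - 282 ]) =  [ - 821, - 700, -664,  -  643,  -  518,-453, - 282, - 192, - 137,  -  233/8,  3/2, 297/7,59 , 106.06, 398.9,713]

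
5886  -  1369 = 4517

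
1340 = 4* 335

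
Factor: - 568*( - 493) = 2^3*17^1 * 29^1*71^1 = 280024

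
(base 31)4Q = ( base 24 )66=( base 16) 96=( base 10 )150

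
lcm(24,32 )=96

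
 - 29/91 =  - 1 + 62/91 = - 0.32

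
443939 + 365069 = 809008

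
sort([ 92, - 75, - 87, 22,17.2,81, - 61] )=[ -87, - 75, - 61, 17.2, 22,81, 92 ] 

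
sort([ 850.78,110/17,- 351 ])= [-351, 110/17,850.78] 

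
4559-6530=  - 1971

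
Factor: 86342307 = 3^1*157^1*183317^1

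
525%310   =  215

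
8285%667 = 281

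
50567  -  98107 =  - 47540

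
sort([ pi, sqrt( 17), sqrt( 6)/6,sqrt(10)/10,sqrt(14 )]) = [ sqrt(10) /10,sqrt( 6 ) /6,pi,sqrt( 14), sqrt( 17 ) ]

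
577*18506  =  10677962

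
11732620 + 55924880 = 67657500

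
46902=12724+34178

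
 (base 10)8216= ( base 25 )d3g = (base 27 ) B78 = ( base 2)10000000011000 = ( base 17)1B75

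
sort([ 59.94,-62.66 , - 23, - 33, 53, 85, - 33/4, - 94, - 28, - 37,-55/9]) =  [- 94, - 62.66, - 37,-33, - 28,  -  23, - 33/4, - 55/9, 53,59.94, 85 ] 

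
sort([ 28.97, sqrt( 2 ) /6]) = [ sqrt( 2 ) /6,28.97]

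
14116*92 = 1298672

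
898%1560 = 898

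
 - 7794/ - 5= 7794/5  =  1558.80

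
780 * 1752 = 1366560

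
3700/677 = 5 + 315/677=5.47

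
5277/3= 1759 = 1759.00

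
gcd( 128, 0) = 128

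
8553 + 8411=16964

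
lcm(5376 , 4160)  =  349440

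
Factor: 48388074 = 2^1 * 3^1*7^1*457^1*2521^1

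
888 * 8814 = 7826832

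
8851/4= 2212+3/4 = 2212.75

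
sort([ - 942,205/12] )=[-942 , 205/12]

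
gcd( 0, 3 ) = 3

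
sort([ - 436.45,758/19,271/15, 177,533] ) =[  -  436.45,271/15,758/19,177,533 ]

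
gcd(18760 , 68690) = 10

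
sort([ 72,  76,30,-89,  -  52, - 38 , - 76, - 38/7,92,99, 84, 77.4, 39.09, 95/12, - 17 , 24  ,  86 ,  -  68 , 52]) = [ - 89,  -  76, - 68, - 52, - 38, - 17, - 38/7,95/12, 24 , 30,  39.09, 52,  72 , 76,77.4 , 84,86,  92, 99 ] 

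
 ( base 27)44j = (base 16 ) BE3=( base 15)d7d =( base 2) 101111100011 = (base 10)3043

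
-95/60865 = - 1 + 12154/12173 = -0.00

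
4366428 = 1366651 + 2999777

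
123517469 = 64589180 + 58928289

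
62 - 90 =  - 28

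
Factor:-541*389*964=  - 2^2 * 241^1*389^1*541^1 = - 202872836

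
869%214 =13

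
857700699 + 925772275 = 1783472974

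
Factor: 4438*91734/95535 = 135705164/31845 = 2^2 * 3^ (-1 ) * 5^(-1) * 7^1*11^( -1)*193^( - 1) * 317^1*15289^1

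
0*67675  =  0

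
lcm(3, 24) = 24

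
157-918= - 761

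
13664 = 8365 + 5299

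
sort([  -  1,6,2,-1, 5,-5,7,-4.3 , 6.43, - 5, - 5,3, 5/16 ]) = [ - 5, - 5, - 5,-4.3,-1, - 1,5/16, 2, 3,5, 6, 6.43, 7 ] 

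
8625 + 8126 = 16751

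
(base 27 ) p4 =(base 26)103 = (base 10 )679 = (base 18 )21D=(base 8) 1247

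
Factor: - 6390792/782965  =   - 2^3*3^3 * 5^ (-1)*29587^1*156593^( - 1)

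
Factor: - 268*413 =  - 110684 = - 2^2 * 7^1*59^1 * 67^1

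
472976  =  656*721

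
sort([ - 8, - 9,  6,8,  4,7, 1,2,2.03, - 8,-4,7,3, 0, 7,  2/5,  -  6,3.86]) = [ - 9, - 8, - 8, - 6, - 4, 0,2/5,1,  2, 2.03,3,3.86, 4, 6,7,  7, 7,8 ] 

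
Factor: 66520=2^3*5^1*1663^1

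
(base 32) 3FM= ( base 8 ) 6766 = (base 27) 4oa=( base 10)3574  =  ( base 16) df6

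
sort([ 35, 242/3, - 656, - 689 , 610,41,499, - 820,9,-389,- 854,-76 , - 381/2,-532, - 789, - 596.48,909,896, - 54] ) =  [ - 854, - 820, - 789,-689, - 656 , - 596.48, - 532, - 389, -381/2  , -76,  -  54, 9,  35,  41,242/3,499,610, 896,909] 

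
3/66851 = 3/66851 = 0.00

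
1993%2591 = 1993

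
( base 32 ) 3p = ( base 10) 121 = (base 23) 56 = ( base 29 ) 45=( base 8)171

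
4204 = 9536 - 5332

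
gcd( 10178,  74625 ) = 1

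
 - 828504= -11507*72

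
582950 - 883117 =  - 300167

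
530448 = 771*688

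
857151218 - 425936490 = 431214728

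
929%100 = 29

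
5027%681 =260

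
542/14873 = 542/14873 = 0.04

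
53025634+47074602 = 100100236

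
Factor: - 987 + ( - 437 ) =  - 1424 = -  2^4*89^1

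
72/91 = 72/91 = 0.79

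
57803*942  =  54450426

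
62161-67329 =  - 5168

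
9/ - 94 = -1 + 85/94 = - 0.10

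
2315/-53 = -2315/53 = - 43.68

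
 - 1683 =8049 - 9732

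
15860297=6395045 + 9465252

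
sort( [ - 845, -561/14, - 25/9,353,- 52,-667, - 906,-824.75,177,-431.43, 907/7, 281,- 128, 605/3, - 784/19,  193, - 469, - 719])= [-906, - 845, - 824.75,-719,-667, - 469,-431.43, - 128,-52,-784/19, - 561/14,-25/9,907/7, 177,193, 605/3,281,353] 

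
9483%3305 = 2873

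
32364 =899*36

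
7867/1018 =7867/1018=7.73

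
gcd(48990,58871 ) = 1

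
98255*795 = 78112725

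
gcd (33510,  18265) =5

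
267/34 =267/34  =  7.85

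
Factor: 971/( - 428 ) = - 2^( - 2)*107^( - 1 ) * 971^1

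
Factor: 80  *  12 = 960= 2^6*3^1*5^1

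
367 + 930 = 1297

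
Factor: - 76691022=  - 2^1*3^1* 29^1*440753^1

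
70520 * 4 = 282080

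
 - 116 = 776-892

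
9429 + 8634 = 18063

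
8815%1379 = 541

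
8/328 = 1/41 = 0.02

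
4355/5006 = 4355/5006   =  0.87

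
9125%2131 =601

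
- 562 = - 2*281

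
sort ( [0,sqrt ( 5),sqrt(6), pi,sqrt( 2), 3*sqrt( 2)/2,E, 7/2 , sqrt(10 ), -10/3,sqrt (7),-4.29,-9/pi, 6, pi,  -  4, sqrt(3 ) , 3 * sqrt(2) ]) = [-4.29, -4, -10/3, -9/pi,0,sqrt ( 2),  sqrt ( 3),3*sqrt ( 2 )/2,sqrt( 5), sqrt( 6), sqrt( 7), E,pi, pi,sqrt( 10),  7/2, 3*sqrt(2 ),6]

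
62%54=8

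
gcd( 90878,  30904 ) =2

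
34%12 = 10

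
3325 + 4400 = 7725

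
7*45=315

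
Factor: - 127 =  - 127^1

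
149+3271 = 3420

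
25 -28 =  - 3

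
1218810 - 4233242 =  - 3014432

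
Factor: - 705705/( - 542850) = 2^( - 1 )*5^ ( - 1)*13^1 = 13/10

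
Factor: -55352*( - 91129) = 2^3*11^1* 17^1 * 37^1*91129^1 = 5044172408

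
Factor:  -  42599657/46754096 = -2^( - 4 )*23^1*47^(- 1 )*79^(- 1)*787^( - 1 )*1852159^1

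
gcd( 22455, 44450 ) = 5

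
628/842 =314/421 = 0.75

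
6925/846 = 8+157/846 = 8.19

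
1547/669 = 2 + 209/669 = 2.31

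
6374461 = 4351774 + 2022687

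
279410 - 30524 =248886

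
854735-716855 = 137880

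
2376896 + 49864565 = 52241461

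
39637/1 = 39637 = 39637.00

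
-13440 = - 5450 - 7990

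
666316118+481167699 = 1147483817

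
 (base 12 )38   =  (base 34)1A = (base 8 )54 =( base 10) 44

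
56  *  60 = 3360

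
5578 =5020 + 558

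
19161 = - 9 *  ( - 2129)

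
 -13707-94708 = - 108415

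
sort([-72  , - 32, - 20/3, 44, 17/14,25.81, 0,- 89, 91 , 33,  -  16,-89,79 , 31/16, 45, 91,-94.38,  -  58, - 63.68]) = [ - 94.38, - 89,-89,-72,- 63.68, - 58 ,-32 , - 16 , -20/3,0,17/14,31/16 , 25.81,33,44 , 45,  79, 91,91 ]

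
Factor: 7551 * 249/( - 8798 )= - 2^(  -  1)*3^3*53^( - 1) * 839^1 =-22653/106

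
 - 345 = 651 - 996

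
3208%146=142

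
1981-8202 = - 6221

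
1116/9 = 124 = 124.00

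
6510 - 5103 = 1407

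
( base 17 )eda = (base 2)1000010110101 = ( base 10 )4277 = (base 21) 9EE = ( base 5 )114102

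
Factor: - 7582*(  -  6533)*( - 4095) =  -202838478570 = - 2^1*3^2*5^1 * 7^1*13^1*17^1*47^1*139^1*223^1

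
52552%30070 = 22482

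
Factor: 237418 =2^1  *118709^1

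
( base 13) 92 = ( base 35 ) 3e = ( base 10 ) 119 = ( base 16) 77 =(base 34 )3H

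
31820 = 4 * 7955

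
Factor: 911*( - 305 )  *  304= - 84467920  =  -  2^4*5^1 * 19^1*61^1*911^1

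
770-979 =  - 209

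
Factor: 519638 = 2^1*7^1*37117^1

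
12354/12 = 2059/2  =  1029.50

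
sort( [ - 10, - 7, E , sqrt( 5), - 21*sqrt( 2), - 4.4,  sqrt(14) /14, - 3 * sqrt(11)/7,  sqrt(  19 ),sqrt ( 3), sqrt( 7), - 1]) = [ - 21 * sqrt (2 ), - 10 , - 7, - 4.4, - 3*sqrt ( 11)/7,  -  1, sqrt(14)/14,  sqrt(3), sqrt ( 5), sqrt( 7),E,  sqrt( 19)]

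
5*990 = 4950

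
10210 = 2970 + 7240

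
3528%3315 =213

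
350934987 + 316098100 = 667033087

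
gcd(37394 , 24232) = 2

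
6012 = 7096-1084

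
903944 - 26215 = 877729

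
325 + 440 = 765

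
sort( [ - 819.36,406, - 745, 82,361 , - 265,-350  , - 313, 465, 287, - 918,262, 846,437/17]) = [ - 918, - 819.36, - 745, - 350, - 313,-265 , 437/17, 82,262, 287, 361, 406, 465, 846]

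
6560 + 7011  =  13571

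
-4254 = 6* (  -  709 )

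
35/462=5/66 = 0.08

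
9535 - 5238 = 4297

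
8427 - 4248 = 4179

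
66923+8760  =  75683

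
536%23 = 7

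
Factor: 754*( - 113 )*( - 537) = 2^1* 3^1*13^1*29^1*113^1*179^1 = 45753474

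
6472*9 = 58248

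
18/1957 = 18/1957 = 0.01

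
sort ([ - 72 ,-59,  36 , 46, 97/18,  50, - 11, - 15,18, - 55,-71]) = [  -  72, - 71, - 59, - 55, - 15, - 11,97/18 , 18, 36, 46, 50 ]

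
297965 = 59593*5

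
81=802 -721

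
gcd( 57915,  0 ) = 57915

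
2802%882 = 156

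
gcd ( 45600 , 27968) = 608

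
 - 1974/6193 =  - 1+ 4219/6193 = - 0.32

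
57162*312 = 17834544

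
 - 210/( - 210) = 1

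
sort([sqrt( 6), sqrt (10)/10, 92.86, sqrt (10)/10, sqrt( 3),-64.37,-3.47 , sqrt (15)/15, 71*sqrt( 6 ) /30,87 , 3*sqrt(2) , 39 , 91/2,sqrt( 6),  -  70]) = [ - 70,-64.37,  -  3.47, sqrt(15 ) /15, sqrt(10) /10,  sqrt( 10 )/10, sqrt( 3 ),sqrt ( 6), sqrt(6), 3*sqrt( 2),71*sqrt( 6)/30, 39, 91/2, 87, 92.86 ]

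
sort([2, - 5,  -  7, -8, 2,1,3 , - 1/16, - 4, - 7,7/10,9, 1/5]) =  [  -  8, - 7, - 7,- 5, - 4 , - 1/16, 1/5,7/10,1,2, 2  ,  3,9 ]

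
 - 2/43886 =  - 1/21943 = - 0.00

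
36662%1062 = 554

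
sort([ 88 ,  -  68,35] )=[  -  68,35,88]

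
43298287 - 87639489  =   - 44341202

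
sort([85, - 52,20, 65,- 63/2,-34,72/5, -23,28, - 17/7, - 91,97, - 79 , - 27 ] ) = [ - 91,-79 , - 52 , - 34, - 63/2, - 27, - 23, - 17/7,72/5, 20,  28, 65 , 85, 97 ] 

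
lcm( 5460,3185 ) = 38220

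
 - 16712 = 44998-61710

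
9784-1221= 8563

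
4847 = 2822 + 2025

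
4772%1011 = 728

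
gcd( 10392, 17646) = 6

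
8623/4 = 2155 + 3/4=2155.75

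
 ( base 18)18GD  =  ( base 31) 92e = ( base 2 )10001000010101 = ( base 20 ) 11g5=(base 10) 8725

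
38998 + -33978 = 5020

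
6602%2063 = 413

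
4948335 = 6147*805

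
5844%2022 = 1800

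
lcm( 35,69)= 2415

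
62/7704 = 31/3852 =0.01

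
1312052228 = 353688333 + 958363895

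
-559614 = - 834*671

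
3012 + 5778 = 8790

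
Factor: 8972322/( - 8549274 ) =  - 227^(-1)*6277^ (-1) * 1495387^1 = -1495387/1424879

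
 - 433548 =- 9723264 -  - 9289716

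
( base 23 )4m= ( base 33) 3f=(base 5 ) 424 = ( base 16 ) 72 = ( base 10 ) 114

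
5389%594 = 43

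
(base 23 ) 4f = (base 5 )412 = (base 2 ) 1101011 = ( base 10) 107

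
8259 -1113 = 7146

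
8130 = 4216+3914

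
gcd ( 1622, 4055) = 811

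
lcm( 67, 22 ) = 1474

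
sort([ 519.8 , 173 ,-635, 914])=[- 635, 173,  519.8, 914] 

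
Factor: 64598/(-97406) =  - 32299/48703  =  - 113^( - 1)*431^( - 1)*32299^1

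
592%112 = 32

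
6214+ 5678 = 11892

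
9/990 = 1/110 = 0.01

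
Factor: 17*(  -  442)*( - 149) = 1119586 = 2^1*13^1*17^2*149^1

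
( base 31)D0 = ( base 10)403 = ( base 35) BI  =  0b110010011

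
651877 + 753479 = 1405356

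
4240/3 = 1413 + 1/3=1413.33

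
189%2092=189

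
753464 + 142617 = 896081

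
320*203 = 64960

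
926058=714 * 1297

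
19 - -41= 60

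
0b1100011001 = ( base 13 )490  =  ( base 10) 793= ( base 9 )1071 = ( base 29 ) ra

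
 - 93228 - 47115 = - 140343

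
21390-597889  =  -576499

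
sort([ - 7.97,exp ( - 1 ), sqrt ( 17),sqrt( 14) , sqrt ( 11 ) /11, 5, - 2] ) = [- 7.97, - 2,sqrt( 11 ) /11, exp(  -  1),sqrt( 14),sqrt( 17),  5 ] 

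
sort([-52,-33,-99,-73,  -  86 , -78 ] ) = [ - 99,-86, - 78, -73,-52, - 33 ]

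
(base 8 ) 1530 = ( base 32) QO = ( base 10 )856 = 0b1101011000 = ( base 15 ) 3c1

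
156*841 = 131196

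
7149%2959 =1231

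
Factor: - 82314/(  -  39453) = 2^1*3^1*17^1*269^1*13151^( - 1) = 27438/13151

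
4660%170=70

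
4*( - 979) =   -  3916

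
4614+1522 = 6136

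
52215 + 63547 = 115762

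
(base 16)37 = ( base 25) 25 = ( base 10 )55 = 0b110111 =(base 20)2f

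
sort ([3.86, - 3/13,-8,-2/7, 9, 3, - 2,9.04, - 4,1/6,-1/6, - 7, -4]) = [  -  8, - 7,-4,-4,-2, - 2/7, - 3/13, -1/6,  1/6,3,3.86, 9, 9.04 ] 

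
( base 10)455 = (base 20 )12f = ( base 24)IN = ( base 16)1c7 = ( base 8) 707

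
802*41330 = 33146660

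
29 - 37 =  - 8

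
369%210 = 159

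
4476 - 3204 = 1272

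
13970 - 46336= - 32366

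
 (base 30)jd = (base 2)1001000111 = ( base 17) 205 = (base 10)583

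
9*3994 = 35946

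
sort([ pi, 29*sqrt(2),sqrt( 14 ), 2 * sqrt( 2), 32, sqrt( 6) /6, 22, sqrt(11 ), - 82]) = [ - 82, sqrt (6)/6, 2 * sqrt( 2), pi,sqrt(11 ),sqrt (14),22, 32,29*sqrt(2)]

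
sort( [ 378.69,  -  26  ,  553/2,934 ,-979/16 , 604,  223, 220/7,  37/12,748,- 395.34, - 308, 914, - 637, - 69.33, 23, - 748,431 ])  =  [- 748, - 637, - 395.34,  -  308, - 69.33, - 979/16,  -  26,37/12,23 , 220/7, 223, 553/2,378.69,431, 604 , 748,914,  934]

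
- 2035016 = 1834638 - 3869654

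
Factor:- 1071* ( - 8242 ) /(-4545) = -2^1*5^( - 1)*7^1*13^1*17^1 * 101^(-1)*317^1 = - 980798/505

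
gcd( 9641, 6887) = 1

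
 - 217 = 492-709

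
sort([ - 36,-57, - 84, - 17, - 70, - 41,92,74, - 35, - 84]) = [ - 84, - 84, - 70 , - 57, - 41, - 36, - 35, - 17,74, 92]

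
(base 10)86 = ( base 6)222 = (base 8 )126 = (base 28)32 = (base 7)152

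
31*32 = 992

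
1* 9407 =9407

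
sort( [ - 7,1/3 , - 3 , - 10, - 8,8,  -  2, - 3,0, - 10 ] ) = [ - 10, - 10, - 8, - 7 , - 3  , - 3 , - 2,0,1/3 , 8] 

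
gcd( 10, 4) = 2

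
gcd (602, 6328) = 14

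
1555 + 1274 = 2829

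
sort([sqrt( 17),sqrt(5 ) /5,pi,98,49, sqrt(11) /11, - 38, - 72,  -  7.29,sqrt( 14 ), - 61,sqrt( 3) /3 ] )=[ - 72,  -  61,-38 ,-7.29,sqrt(11)/11,sqrt (5 ) /5,sqrt(3 )/3  ,  pi,sqrt (14 ),sqrt(17 ),49, 98] 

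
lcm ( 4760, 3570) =14280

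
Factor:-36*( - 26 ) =2^3*3^2*13^1  =  936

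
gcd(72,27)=9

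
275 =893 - 618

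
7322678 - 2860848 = 4461830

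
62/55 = 1 + 7/55 =1.13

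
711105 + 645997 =1357102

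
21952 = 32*686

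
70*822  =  57540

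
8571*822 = 7045362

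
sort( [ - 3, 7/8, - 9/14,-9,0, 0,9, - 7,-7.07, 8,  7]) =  [ - 9, - 7.07, - 7 ,- 3,  -  9/14, 0, 0,7/8 , 7,8,9]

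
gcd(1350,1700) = 50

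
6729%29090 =6729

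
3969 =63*63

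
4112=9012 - 4900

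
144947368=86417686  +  58529682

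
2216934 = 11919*186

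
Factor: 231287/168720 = 2^ ( - 4) * 3^(-1)*5^(-1 )*7^1 * 47^1 = 329/240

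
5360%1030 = 210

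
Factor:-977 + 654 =  -  323 = - 17^1*19^1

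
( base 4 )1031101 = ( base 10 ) 4945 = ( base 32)4qh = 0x1351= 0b1001101010001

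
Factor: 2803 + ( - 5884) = -3081=- 3^1*13^1*79^1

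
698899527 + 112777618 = 811677145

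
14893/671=22+131/671  =  22.20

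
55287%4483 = 1491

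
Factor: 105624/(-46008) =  - 71^(  -  1) * 163^1 = - 163/71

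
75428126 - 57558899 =17869227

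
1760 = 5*352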